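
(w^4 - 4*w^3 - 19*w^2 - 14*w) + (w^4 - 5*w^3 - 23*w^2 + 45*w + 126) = 2*w^4 - 9*w^3 - 42*w^2 + 31*w + 126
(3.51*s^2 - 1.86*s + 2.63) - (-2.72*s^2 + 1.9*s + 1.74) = 6.23*s^2 - 3.76*s + 0.89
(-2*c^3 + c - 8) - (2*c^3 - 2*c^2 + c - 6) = -4*c^3 + 2*c^2 - 2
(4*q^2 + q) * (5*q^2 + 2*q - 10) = 20*q^4 + 13*q^3 - 38*q^2 - 10*q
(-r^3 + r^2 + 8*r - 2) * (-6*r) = 6*r^4 - 6*r^3 - 48*r^2 + 12*r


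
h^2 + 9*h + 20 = (h + 4)*(h + 5)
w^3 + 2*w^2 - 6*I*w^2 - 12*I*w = w*(w + 2)*(w - 6*I)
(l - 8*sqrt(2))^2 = l^2 - 16*sqrt(2)*l + 128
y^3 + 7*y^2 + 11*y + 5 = (y + 1)^2*(y + 5)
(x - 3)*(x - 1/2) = x^2 - 7*x/2 + 3/2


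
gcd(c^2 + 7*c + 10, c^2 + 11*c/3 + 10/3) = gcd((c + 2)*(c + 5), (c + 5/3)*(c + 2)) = c + 2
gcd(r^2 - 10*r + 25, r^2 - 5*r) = r - 5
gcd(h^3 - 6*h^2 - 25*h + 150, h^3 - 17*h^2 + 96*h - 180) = h^2 - 11*h + 30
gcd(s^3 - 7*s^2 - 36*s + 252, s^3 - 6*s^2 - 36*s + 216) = s^2 - 36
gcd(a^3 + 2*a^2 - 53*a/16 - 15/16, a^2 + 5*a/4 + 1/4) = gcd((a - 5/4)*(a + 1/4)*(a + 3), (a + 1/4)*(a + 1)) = a + 1/4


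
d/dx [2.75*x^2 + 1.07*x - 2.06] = 5.5*x + 1.07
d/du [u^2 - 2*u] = 2*u - 2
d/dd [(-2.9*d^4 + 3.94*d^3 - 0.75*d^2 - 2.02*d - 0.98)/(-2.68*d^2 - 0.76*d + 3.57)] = (15.544*d^5 - 3.9472*d^4 - 47.4008*d^3 + 37.3538*d^2 - 10.6078*d - 7.9562)/(7.1824*d^4 + 4.0736*d^3 - 18.5576*d^2 - 5.4264*d + 12.7449)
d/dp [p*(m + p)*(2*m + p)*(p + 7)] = 4*m^2*p + 14*m^2 + 9*m*p^2 + 42*m*p + 4*p^3 + 21*p^2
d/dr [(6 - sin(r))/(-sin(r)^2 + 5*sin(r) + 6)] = -cos(r)/(sin(r) + 1)^2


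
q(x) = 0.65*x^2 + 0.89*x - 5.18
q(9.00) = 55.48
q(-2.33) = -3.72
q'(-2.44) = -2.28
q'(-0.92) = -0.31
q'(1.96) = 3.44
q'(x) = 1.3*x + 0.89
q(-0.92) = -5.45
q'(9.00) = 12.59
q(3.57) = 6.28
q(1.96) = -0.94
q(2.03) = -0.69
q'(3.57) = 5.53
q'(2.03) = 3.53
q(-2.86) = -2.41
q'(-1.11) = -0.55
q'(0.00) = 0.89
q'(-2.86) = -2.83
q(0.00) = -5.18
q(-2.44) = -3.48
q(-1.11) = -5.37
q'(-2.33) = -2.14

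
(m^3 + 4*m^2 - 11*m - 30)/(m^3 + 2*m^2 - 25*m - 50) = (m - 3)/(m - 5)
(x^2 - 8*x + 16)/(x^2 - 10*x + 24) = (x - 4)/(x - 6)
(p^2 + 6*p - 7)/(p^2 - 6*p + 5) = (p + 7)/(p - 5)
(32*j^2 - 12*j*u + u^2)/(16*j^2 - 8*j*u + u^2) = (-8*j + u)/(-4*j + u)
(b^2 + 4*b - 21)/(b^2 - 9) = (b + 7)/(b + 3)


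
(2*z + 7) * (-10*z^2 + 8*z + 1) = -20*z^3 - 54*z^2 + 58*z + 7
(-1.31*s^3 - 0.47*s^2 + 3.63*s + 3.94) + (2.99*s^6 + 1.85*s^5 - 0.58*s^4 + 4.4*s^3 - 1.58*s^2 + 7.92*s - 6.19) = 2.99*s^6 + 1.85*s^5 - 0.58*s^4 + 3.09*s^3 - 2.05*s^2 + 11.55*s - 2.25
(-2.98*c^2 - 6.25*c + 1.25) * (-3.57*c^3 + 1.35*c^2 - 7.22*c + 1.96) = 10.6386*c^5 + 18.2895*c^4 + 8.6156*c^3 + 40.9717*c^2 - 21.275*c + 2.45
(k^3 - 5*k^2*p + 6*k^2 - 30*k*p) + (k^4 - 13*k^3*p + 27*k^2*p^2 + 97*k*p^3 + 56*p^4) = k^4 - 13*k^3*p + k^3 + 27*k^2*p^2 - 5*k^2*p + 6*k^2 + 97*k*p^3 - 30*k*p + 56*p^4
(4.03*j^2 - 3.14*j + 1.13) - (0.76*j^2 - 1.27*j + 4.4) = 3.27*j^2 - 1.87*j - 3.27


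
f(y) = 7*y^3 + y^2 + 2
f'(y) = 21*y^2 + 2*y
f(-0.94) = -2.93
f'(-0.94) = 16.68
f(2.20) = 81.38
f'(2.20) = 106.04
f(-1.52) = -20.27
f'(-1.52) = 45.48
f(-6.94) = -2289.62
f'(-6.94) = 997.56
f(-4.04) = -443.25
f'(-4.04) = 334.67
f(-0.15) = 2.00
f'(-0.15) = 0.17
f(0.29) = 2.25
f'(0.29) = 2.35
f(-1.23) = -9.51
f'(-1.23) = 29.31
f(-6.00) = -1474.00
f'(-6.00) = 744.00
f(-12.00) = -11950.00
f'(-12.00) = 3000.00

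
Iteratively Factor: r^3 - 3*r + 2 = (r - 1)*(r^2 + r - 2) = (r - 1)*(r + 2)*(r - 1)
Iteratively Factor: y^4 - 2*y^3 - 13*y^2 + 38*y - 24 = (y - 1)*(y^3 - y^2 - 14*y + 24) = (y - 3)*(y - 1)*(y^2 + 2*y - 8) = (y - 3)*(y - 1)*(y + 4)*(y - 2)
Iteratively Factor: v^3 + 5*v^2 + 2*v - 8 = (v - 1)*(v^2 + 6*v + 8) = (v - 1)*(v + 2)*(v + 4)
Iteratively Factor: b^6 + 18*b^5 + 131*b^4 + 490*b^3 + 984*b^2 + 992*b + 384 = (b + 4)*(b^5 + 14*b^4 + 75*b^3 + 190*b^2 + 224*b + 96) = (b + 2)*(b + 4)*(b^4 + 12*b^3 + 51*b^2 + 88*b + 48) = (b + 2)*(b + 4)^2*(b^3 + 8*b^2 + 19*b + 12) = (b + 2)*(b + 3)*(b + 4)^2*(b^2 + 5*b + 4) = (b + 1)*(b + 2)*(b + 3)*(b + 4)^2*(b + 4)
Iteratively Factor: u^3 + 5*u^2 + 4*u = (u)*(u^2 + 5*u + 4) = u*(u + 4)*(u + 1)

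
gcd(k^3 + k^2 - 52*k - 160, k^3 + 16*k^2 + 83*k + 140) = k^2 + 9*k + 20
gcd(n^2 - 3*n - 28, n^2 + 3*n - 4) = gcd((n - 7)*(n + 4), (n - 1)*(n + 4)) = n + 4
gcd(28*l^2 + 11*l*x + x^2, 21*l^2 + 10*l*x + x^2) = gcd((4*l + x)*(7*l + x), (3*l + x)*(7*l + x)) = 7*l + x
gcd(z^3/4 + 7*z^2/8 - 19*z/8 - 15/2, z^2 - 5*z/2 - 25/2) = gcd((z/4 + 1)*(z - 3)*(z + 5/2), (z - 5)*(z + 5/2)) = z + 5/2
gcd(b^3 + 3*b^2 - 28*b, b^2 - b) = b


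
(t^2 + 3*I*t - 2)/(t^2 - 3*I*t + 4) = (t + 2*I)/(t - 4*I)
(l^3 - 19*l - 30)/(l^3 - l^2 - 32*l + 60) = (l^2 + 5*l + 6)/(l^2 + 4*l - 12)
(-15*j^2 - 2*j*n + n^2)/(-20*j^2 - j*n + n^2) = (3*j + n)/(4*j + n)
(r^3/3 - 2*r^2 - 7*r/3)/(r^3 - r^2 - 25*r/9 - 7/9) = 3*r*(r - 7)/(9*r^2 - 18*r - 7)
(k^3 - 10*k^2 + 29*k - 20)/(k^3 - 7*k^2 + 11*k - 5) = (k - 4)/(k - 1)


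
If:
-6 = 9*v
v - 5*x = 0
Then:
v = -2/3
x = -2/15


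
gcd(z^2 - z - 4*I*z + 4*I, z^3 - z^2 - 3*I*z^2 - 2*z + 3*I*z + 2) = z - 1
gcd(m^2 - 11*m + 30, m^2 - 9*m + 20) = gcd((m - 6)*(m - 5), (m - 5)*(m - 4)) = m - 5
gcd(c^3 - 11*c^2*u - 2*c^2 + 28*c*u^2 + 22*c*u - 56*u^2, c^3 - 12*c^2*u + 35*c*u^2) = -c + 7*u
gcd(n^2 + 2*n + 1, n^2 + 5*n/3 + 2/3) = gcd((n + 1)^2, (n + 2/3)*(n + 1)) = n + 1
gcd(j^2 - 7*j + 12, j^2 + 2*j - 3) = 1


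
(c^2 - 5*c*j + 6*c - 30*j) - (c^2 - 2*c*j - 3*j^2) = -3*c*j + 6*c + 3*j^2 - 30*j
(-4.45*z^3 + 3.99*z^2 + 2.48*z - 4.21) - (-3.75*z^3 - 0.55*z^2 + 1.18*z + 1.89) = -0.7*z^3 + 4.54*z^2 + 1.3*z - 6.1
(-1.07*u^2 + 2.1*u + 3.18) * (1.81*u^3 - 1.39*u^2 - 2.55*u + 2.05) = -1.9367*u^5 + 5.2883*u^4 + 5.5653*u^3 - 11.9687*u^2 - 3.804*u + 6.519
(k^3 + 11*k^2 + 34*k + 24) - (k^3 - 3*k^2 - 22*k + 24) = 14*k^2 + 56*k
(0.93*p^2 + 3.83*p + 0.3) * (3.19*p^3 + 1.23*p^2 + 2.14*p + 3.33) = 2.9667*p^5 + 13.3616*p^4 + 7.6581*p^3 + 11.6621*p^2 + 13.3959*p + 0.999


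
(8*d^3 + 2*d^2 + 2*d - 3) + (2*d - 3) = 8*d^3 + 2*d^2 + 4*d - 6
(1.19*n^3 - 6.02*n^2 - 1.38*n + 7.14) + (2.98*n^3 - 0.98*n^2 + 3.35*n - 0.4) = 4.17*n^3 - 7.0*n^2 + 1.97*n + 6.74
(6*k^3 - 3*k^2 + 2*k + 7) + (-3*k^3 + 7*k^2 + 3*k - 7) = 3*k^3 + 4*k^2 + 5*k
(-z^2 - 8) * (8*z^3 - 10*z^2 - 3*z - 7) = -8*z^5 + 10*z^4 - 61*z^3 + 87*z^2 + 24*z + 56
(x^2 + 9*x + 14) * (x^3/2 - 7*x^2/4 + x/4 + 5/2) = x^5/2 + 11*x^4/4 - 17*x^3/2 - 79*x^2/4 + 26*x + 35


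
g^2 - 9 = (g - 3)*(g + 3)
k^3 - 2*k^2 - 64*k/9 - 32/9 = (k - 4)*(k + 2/3)*(k + 4/3)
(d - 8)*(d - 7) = d^2 - 15*d + 56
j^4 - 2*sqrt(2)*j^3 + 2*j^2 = j^2*(j - sqrt(2))^2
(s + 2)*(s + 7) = s^2 + 9*s + 14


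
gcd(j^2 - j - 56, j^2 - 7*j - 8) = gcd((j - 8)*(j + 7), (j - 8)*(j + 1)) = j - 8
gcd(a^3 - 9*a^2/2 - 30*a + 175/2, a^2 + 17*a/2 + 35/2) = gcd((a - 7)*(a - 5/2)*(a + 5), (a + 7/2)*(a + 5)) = a + 5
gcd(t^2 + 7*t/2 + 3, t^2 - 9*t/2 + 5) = 1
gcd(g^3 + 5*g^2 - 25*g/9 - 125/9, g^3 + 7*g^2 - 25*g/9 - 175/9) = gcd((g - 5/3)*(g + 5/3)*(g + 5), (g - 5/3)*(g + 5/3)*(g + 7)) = g^2 - 25/9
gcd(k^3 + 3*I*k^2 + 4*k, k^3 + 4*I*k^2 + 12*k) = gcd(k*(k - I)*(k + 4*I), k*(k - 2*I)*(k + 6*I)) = k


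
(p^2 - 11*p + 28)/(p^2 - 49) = (p - 4)/(p + 7)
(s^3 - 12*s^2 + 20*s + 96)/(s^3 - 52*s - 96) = (s - 6)/(s + 6)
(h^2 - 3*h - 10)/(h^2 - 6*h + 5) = (h + 2)/(h - 1)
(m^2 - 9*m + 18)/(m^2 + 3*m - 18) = (m - 6)/(m + 6)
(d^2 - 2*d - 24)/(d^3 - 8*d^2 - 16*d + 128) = (d - 6)/(d^2 - 12*d + 32)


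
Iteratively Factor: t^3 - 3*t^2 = (t)*(t^2 - 3*t) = t^2*(t - 3)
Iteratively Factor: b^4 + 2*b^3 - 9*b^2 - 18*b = (b + 2)*(b^3 - 9*b) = (b + 2)*(b + 3)*(b^2 - 3*b) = b*(b + 2)*(b + 3)*(b - 3)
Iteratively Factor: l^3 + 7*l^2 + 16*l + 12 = (l + 2)*(l^2 + 5*l + 6) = (l + 2)*(l + 3)*(l + 2)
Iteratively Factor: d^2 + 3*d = (d)*(d + 3)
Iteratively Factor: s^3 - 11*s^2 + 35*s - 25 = (s - 5)*(s^2 - 6*s + 5) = (s - 5)^2*(s - 1)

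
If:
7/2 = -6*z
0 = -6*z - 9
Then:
No Solution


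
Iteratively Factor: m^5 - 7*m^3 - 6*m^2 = (m)*(m^4 - 7*m^2 - 6*m) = m*(m - 3)*(m^3 + 3*m^2 + 2*m) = m*(m - 3)*(m + 1)*(m^2 + 2*m) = m^2*(m - 3)*(m + 1)*(m + 2)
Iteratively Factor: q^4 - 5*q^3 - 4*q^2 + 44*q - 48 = (q - 2)*(q^3 - 3*q^2 - 10*q + 24) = (q - 4)*(q - 2)*(q^2 + q - 6) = (q - 4)*(q - 2)*(q + 3)*(q - 2)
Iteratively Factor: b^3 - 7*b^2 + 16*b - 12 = (b - 2)*(b^2 - 5*b + 6) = (b - 3)*(b - 2)*(b - 2)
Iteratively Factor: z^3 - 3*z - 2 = (z - 2)*(z^2 + 2*z + 1) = (z - 2)*(z + 1)*(z + 1)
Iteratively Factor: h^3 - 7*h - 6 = (h + 1)*(h^2 - h - 6) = (h - 3)*(h + 1)*(h + 2)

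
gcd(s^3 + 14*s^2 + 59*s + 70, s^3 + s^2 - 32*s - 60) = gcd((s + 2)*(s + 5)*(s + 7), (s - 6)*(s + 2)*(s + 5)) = s^2 + 7*s + 10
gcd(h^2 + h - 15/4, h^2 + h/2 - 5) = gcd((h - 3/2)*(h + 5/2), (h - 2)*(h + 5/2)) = h + 5/2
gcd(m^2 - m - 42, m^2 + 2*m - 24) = m + 6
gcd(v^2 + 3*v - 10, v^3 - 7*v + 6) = v - 2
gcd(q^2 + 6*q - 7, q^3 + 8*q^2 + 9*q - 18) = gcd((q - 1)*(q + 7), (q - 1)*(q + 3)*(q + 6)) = q - 1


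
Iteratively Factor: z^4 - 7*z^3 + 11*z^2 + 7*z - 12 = (z - 1)*(z^3 - 6*z^2 + 5*z + 12) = (z - 1)*(z + 1)*(z^2 - 7*z + 12) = (z - 3)*(z - 1)*(z + 1)*(z - 4)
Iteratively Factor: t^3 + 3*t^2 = (t)*(t^2 + 3*t) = t*(t + 3)*(t)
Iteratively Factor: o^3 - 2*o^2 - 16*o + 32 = (o - 4)*(o^2 + 2*o - 8) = (o - 4)*(o + 4)*(o - 2)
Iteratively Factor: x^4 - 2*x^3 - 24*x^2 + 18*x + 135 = (x - 3)*(x^3 + x^2 - 21*x - 45) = (x - 3)*(x + 3)*(x^2 - 2*x - 15) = (x - 3)*(x + 3)^2*(x - 5)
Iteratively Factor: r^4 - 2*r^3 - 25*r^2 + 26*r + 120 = (r + 4)*(r^3 - 6*r^2 - r + 30) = (r - 5)*(r + 4)*(r^2 - r - 6) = (r - 5)*(r + 2)*(r + 4)*(r - 3)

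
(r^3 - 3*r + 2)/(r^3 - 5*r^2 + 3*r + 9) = (r^3 - 3*r + 2)/(r^3 - 5*r^2 + 3*r + 9)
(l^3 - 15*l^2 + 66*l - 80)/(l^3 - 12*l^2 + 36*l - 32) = (l - 5)/(l - 2)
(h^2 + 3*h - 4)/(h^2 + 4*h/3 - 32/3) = 3*(h - 1)/(3*h - 8)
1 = 1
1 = 1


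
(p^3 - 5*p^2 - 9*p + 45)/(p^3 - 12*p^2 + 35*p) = (p^2 - 9)/(p*(p - 7))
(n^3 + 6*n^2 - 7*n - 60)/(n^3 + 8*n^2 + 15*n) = (n^2 + n - 12)/(n*(n + 3))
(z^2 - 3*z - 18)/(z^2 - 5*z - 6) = (z + 3)/(z + 1)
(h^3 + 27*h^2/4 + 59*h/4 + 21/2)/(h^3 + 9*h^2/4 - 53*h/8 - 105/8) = 2*(h + 2)/(2*h - 5)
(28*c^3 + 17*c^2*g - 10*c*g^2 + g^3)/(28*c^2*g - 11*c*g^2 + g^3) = (c + g)/g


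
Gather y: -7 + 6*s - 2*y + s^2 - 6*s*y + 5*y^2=s^2 + 6*s + 5*y^2 + y*(-6*s - 2) - 7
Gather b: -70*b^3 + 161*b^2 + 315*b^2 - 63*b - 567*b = -70*b^3 + 476*b^2 - 630*b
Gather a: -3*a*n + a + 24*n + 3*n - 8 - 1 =a*(1 - 3*n) + 27*n - 9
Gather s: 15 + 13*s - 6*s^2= -6*s^2 + 13*s + 15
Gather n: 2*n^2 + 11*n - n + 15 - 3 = 2*n^2 + 10*n + 12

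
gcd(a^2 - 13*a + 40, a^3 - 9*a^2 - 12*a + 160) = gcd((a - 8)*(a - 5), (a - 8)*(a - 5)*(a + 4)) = a^2 - 13*a + 40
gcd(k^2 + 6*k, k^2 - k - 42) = k + 6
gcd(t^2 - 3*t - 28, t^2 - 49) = t - 7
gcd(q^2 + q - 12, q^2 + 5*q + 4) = q + 4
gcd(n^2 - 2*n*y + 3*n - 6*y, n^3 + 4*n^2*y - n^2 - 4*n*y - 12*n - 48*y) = n + 3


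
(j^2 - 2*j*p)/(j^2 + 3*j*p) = (j - 2*p)/(j + 3*p)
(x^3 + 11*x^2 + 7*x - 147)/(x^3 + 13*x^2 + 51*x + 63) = (x^2 + 4*x - 21)/(x^2 + 6*x + 9)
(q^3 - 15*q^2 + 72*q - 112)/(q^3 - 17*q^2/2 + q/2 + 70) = 2*(q - 4)/(2*q + 5)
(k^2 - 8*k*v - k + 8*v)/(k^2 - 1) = (k - 8*v)/(k + 1)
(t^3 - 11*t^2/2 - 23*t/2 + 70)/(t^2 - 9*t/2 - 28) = (t^2 - 9*t + 20)/(t - 8)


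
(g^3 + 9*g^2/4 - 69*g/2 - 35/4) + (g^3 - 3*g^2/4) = 2*g^3 + 3*g^2/2 - 69*g/2 - 35/4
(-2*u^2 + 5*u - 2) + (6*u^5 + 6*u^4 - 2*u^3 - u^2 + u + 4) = 6*u^5 + 6*u^4 - 2*u^3 - 3*u^2 + 6*u + 2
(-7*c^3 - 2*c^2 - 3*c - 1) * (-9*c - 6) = 63*c^4 + 60*c^3 + 39*c^2 + 27*c + 6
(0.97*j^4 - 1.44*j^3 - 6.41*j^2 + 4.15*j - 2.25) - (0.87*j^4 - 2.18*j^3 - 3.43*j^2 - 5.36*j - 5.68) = 0.1*j^4 + 0.74*j^3 - 2.98*j^2 + 9.51*j + 3.43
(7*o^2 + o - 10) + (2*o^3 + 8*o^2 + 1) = 2*o^3 + 15*o^2 + o - 9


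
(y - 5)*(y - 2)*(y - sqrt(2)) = y^3 - 7*y^2 - sqrt(2)*y^2 + 7*sqrt(2)*y + 10*y - 10*sqrt(2)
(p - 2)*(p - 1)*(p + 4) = p^3 + p^2 - 10*p + 8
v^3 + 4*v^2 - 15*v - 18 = (v - 3)*(v + 1)*(v + 6)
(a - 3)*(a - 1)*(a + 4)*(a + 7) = a^4 + 7*a^3 - 13*a^2 - 79*a + 84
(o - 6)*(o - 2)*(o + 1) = o^3 - 7*o^2 + 4*o + 12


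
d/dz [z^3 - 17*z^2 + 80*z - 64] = 3*z^2 - 34*z + 80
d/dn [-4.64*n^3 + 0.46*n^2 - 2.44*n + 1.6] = -13.92*n^2 + 0.92*n - 2.44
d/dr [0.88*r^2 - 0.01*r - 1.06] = 1.76*r - 0.01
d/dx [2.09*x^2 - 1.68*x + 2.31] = 4.18*x - 1.68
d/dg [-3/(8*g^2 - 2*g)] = 3*(8*g - 1)/(2*g^2*(4*g - 1)^2)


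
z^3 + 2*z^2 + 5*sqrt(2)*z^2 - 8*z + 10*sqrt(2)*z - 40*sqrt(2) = (z - 2)*(z + 4)*(z + 5*sqrt(2))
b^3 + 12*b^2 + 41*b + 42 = (b + 2)*(b + 3)*(b + 7)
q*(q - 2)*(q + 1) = q^3 - q^2 - 2*q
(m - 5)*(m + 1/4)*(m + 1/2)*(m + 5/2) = m^4 - 7*m^3/4 - 57*m^2/4 - 155*m/16 - 25/16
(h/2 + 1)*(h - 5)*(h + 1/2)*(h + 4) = h^4/2 + 3*h^3/4 - 43*h^2/4 - 51*h/2 - 10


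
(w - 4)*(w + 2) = w^2 - 2*w - 8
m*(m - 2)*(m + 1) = m^3 - m^2 - 2*m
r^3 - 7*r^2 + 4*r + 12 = (r - 6)*(r - 2)*(r + 1)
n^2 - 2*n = n*(n - 2)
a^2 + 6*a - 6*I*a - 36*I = (a + 6)*(a - 6*I)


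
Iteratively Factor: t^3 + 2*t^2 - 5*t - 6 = (t + 1)*(t^2 + t - 6) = (t - 2)*(t + 1)*(t + 3)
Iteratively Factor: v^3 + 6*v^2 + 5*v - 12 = (v + 4)*(v^2 + 2*v - 3) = (v + 3)*(v + 4)*(v - 1)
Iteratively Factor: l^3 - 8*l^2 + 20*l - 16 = (l - 2)*(l^2 - 6*l + 8) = (l - 2)^2*(l - 4)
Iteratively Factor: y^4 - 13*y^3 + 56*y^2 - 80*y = (y)*(y^3 - 13*y^2 + 56*y - 80) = y*(y - 4)*(y^2 - 9*y + 20) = y*(y - 4)^2*(y - 5)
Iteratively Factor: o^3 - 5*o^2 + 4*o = (o)*(o^2 - 5*o + 4) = o*(o - 1)*(o - 4)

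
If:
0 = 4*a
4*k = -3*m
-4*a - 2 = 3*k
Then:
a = 0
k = -2/3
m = 8/9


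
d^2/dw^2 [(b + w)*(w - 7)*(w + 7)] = 2*b + 6*w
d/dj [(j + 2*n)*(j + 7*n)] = 2*j + 9*n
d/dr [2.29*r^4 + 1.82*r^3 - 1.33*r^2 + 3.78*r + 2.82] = 9.16*r^3 + 5.46*r^2 - 2.66*r + 3.78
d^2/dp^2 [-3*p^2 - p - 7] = -6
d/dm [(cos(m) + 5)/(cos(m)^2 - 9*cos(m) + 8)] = (cos(m)^2 + 10*cos(m) - 53)*sin(m)/(cos(m)^2 - 9*cos(m) + 8)^2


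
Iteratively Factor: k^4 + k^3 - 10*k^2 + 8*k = (k - 2)*(k^3 + 3*k^2 - 4*k) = (k - 2)*(k - 1)*(k^2 + 4*k) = (k - 2)*(k - 1)*(k + 4)*(k)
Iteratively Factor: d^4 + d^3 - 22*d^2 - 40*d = (d)*(d^3 + d^2 - 22*d - 40) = d*(d - 5)*(d^2 + 6*d + 8) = d*(d - 5)*(d + 4)*(d + 2)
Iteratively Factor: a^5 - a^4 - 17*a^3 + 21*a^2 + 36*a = (a - 3)*(a^4 + 2*a^3 - 11*a^2 - 12*a) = a*(a - 3)*(a^3 + 2*a^2 - 11*a - 12) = a*(a - 3)*(a + 1)*(a^2 + a - 12) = a*(a - 3)*(a + 1)*(a + 4)*(a - 3)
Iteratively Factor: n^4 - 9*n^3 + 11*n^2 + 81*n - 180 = (n - 5)*(n^3 - 4*n^2 - 9*n + 36) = (n - 5)*(n - 4)*(n^2 - 9) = (n - 5)*(n - 4)*(n - 3)*(n + 3)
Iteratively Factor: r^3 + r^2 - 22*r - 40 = (r + 4)*(r^2 - 3*r - 10) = (r + 2)*(r + 4)*(r - 5)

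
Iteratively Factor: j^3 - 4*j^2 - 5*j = (j - 5)*(j^2 + j) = j*(j - 5)*(j + 1)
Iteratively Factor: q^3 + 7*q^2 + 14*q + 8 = (q + 1)*(q^2 + 6*q + 8) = (q + 1)*(q + 2)*(q + 4)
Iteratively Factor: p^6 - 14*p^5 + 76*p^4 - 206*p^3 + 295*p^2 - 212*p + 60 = (p - 2)*(p^5 - 12*p^4 + 52*p^3 - 102*p^2 + 91*p - 30) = (p - 3)*(p - 2)*(p^4 - 9*p^3 + 25*p^2 - 27*p + 10) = (p - 3)*(p - 2)^2*(p^3 - 7*p^2 + 11*p - 5) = (p - 3)*(p - 2)^2*(p - 1)*(p^2 - 6*p + 5) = (p - 5)*(p - 3)*(p - 2)^2*(p - 1)*(p - 1)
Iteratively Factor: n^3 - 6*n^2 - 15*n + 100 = (n + 4)*(n^2 - 10*n + 25) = (n - 5)*(n + 4)*(n - 5)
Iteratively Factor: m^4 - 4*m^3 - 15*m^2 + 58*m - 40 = (m + 4)*(m^3 - 8*m^2 + 17*m - 10) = (m - 5)*(m + 4)*(m^2 - 3*m + 2) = (m - 5)*(m - 2)*(m + 4)*(m - 1)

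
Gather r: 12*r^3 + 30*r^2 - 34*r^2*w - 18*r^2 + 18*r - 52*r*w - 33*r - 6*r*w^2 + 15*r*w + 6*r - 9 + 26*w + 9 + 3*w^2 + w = 12*r^3 + r^2*(12 - 34*w) + r*(-6*w^2 - 37*w - 9) + 3*w^2 + 27*w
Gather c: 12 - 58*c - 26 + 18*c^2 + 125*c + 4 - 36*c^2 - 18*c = -18*c^2 + 49*c - 10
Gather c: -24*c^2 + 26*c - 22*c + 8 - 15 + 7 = -24*c^2 + 4*c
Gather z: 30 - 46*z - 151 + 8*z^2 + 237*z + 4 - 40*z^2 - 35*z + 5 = -32*z^2 + 156*z - 112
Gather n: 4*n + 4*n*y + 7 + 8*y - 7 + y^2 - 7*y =n*(4*y + 4) + y^2 + y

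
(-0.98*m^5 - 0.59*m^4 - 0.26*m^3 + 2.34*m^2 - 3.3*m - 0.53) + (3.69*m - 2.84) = -0.98*m^5 - 0.59*m^4 - 0.26*m^3 + 2.34*m^2 + 0.39*m - 3.37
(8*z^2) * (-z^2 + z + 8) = -8*z^4 + 8*z^3 + 64*z^2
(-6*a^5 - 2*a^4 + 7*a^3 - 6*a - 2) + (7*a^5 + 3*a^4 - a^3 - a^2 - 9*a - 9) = a^5 + a^4 + 6*a^3 - a^2 - 15*a - 11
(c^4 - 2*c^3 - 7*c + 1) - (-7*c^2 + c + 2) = c^4 - 2*c^3 + 7*c^2 - 8*c - 1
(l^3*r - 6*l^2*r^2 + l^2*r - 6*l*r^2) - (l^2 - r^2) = l^3*r - 6*l^2*r^2 + l^2*r - l^2 - 6*l*r^2 + r^2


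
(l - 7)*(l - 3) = l^2 - 10*l + 21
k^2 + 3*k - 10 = (k - 2)*(k + 5)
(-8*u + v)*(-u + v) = 8*u^2 - 9*u*v + v^2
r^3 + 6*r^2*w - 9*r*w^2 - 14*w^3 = (r - 2*w)*(r + w)*(r + 7*w)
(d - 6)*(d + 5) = d^2 - d - 30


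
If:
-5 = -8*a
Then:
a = 5/8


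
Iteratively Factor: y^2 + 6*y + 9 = (y + 3)*(y + 3)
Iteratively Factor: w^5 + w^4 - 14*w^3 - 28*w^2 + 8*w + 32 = (w - 4)*(w^4 + 5*w^3 + 6*w^2 - 4*w - 8) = (w - 4)*(w + 2)*(w^3 + 3*w^2 - 4) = (w - 4)*(w + 2)^2*(w^2 + w - 2) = (w - 4)*(w + 2)^3*(w - 1)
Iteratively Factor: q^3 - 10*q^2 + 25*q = (q - 5)*(q^2 - 5*q) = q*(q - 5)*(q - 5)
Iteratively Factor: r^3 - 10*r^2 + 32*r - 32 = (r - 4)*(r^2 - 6*r + 8) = (r - 4)^2*(r - 2)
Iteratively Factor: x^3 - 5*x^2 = (x)*(x^2 - 5*x) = x^2*(x - 5)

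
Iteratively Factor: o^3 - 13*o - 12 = (o + 1)*(o^2 - o - 12) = (o + 1)*(o + 3)*(o - 4)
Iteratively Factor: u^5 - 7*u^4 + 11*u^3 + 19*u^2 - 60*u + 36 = (u - 3)*(u^4 - 4*u^3 - u^2 + 16*u - 12) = (u - 3)*(u - 2)*(u^3 - 2*u^2 - 5*u + 6) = (u - 3)*(u - 2)*(u + 2)*(u^2 - 4*u + 3) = (u - 3)*(u - 2)*(u - 1)*(u + 2)*(u - 3)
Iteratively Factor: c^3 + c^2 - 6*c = (c)*(c^2 + c - 6) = c*(c + 3)*(c - 2)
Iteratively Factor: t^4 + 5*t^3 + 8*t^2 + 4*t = (t)*(t^3 + 5*t^2 + 8*t + 4) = t*(t + 1)*(t^2 + 4*t + 4) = t*(t + 1)*(t + 2)*(t + 2)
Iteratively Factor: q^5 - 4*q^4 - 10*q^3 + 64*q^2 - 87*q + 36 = (q + 4)*(q^4 - 8*q^3 + 22*q^2 - 24*q + 9) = (q - 3)*(q + 4)*(q^3 - 5*q^2 + 7*q - 3) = (q - 3)^2*(q + 4)*(q^2 - 2*q + 1) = (q - 3)^2*(q - 1)*(q + 4)*(q - 1)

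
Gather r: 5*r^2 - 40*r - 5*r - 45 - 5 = 5*r^2 - 45*r - 50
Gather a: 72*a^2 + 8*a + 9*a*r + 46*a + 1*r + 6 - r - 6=72*a^2 + a*(9*r + 54)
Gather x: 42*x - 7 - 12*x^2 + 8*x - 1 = -12*x^2 + 50*x - 8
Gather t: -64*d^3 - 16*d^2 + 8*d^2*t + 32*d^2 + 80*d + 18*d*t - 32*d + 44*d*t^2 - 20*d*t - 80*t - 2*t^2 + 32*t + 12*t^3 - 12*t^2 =-64*d^3 + 16*d^2 + 48*d + 12*t^3 + t^2*(44*d - 14) + t*(8*d^2 - 2*d - 48)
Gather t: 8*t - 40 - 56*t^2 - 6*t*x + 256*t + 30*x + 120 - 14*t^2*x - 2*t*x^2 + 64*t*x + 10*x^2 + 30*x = t^2*(-14*x - 56) + t*(-2*x^2 + 58*x + 264) + 10*x^2 + 60*x + 80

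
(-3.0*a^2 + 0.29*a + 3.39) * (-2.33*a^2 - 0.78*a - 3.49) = 6.99*a^4 + 1.6643*a^3 + 2.3451*a^2 - 3.6563*a - 11.8311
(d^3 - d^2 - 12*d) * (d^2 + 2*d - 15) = d^5 + d^4 - 29*d^3 - 9*d^2 + 180*d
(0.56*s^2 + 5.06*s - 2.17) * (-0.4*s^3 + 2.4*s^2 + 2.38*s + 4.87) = -0.224*s^5 - 0.68*s^4 + 14.3448*s^3 + 9.562*s^2 + 19.4776*s - 10.5679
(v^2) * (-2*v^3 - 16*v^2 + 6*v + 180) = -2*v^5 - 16*v^4 + 6*v^3 + 180*v^2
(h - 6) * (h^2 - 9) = h^3 - 6*h^2 - 9*h + 54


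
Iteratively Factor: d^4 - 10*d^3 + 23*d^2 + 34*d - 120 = (d - 5)*(d^3 - 5*d^2 - 2*d + 24) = (d - 5)*(d - 3)*(d^2 - 2*d - 8) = (d - 5)*(d - 3)*(d + 2)*(d - 4)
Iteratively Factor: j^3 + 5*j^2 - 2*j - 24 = (j - 2)*(j^2 + 7*j + 12) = (j - 2)*(j + 3)*(j + 4)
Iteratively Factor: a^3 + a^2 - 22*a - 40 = (a - 5)*(a^2 + 6*a + 8) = (a - 5)*(a + 2)*(a + 4)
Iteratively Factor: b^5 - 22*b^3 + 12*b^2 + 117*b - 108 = (b + 4)*(b^4 - 4*b^3 - 6*b^2 + 36*b - 27) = (b - 3)*(b + 4)*(b^3 - b^2 - 9*b + 9) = (b - 3)*(b + 3)*(b + 4)*(b^2 - 4*b + 3) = (b - 3)*(b - 1)*(b + 3)*(b + 4)*(b - 3)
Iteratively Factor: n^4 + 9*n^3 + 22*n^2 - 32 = (n - 1)*(n^3 + 10*n^2 + 32*n + 32) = (n - 1)*(n + 2)*(n^2 + 8*n + 16) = (n - 1)*(n + 2)*(n + 4)*(n + 4)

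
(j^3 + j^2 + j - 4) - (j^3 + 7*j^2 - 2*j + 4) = -6*j^2 + 3*j - 8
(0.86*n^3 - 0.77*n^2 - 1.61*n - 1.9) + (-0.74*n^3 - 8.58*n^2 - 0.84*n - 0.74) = 0.12*n^3 - 9.35*n^2 - 2.45*n - 2.64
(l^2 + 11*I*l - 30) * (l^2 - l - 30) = l^4 - l^3 + 11*I*l^3 - 60*l^2 - 11*I*l^2 + 30*l - 330*I*l + 900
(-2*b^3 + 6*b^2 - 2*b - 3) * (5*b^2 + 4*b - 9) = -10*b^5 + 22*b^4 + 32*b^3 - 77*b^2 + 6*b + 27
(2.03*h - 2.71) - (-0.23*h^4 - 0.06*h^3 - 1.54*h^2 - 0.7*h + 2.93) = 0.23*h^4 + 0.06*h^3 + 1.54*h^2 + 2.73*h - 5.64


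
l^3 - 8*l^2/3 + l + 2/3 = (l - 2)*(l - 1)*(l + 1/3)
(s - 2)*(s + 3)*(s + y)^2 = s^4 + 2*s^3*y + s^3 + s^2*y^2 + 2*s^2*y - 6*s^2 + s*y^2 - 12*s*y - 6*y^2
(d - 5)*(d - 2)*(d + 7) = d^3 - 39*d + 70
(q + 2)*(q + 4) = q^2 + 6*q + 8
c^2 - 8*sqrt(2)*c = c*(c - 8*sqrt(2))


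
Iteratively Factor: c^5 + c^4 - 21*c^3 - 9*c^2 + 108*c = (c + 4)*(c^4 - 3*c^3 - 9*c^2 + 27*c) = (c - 3)*(c + 4)*(c^3 - 9*c) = (c - 3)*(c + 3)*(c + 4)*(c^2 - 3*c) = (c - 3)^2*(c + 3)*(c + 4)*(c)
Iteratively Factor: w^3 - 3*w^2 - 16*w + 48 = (w - 3)*(w^2 - 16) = (w - 3)*(w + 4)*(w - 4)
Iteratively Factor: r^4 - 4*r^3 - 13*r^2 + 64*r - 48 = (r + 4)*(r^3 - 8*r^2 + 19*r - 12) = (r - 1)*(r + 4)*(r^2 - 7*r + 12) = (r - 4)*(r - 1)*(r + 4)*(r - 3)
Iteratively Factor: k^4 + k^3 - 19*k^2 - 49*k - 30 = (k + 3)*(k^3 - 2*k^2 - 13*k - 10) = (k - 5)*(k + 3)*(k^2 + 3*k + 2) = (k - 5)*(k + 2)*(k + 3)*(k + 1)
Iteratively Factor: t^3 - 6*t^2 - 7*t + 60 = (t - 4)*(t^2 - 2*t - 15) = (t - 5)*(t - 4)*(t + 3)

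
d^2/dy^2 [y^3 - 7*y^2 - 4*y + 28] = 6*y - 14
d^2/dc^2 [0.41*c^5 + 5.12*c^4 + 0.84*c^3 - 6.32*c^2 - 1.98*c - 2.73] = 8.2*c^3 + 61.44*c^2 + 5.04*c - 12.64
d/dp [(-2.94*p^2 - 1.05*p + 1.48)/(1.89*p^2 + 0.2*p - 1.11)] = (1.3965*p^2 + 0.932400000000001*p + 0.8695)/(3.5721*p^4 + 0.756*p^3 - 4.1558*p^2 - 0.444*p + 1.2321)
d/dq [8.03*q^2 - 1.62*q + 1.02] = 16.06*q - 1.62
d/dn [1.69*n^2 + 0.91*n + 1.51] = 3.38*n + 0.91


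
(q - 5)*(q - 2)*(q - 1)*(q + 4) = q^4 - 4*q^3 - 15*q^2 + 58*q - 40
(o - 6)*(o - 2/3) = o^2 - 20*o/3 + 4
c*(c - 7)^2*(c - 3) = c^4 - 17*c^3 + 91*c^2 - 147*c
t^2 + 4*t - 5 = (t - 1)*(t + 5)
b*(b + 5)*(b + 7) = b^3 + 12*b^2 + 35*b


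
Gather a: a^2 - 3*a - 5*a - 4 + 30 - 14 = a^2 - 8*a + 12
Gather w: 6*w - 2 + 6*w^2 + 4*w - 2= 6*w^2 + 10*w - 4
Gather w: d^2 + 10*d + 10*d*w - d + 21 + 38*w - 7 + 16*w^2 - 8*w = d^2 + 9*d + 16*w^2 + w*(10*d + 30) + 14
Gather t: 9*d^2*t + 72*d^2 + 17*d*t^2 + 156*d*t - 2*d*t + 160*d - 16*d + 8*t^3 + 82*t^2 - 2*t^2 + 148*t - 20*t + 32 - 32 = 72*d^2 + 144*d + 8*t^3 + t^2*(17*d + 80) + t*(9*d^2 + 154*d + 128)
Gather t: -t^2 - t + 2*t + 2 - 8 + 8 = -t^2 + t + 2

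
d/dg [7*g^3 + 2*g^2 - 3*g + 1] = 21*g^2 + 4*g - 3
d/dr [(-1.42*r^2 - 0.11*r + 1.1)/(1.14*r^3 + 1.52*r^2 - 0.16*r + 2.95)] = (1.6188*r^4 + 0.2508*r^3 - 3.3676*r^2 - 11.722*r - 0.1485)/(1.2996*r^6 + 3.4656*r^5 + 1.9456*r^4 + 6.2396*r^3 + 8.9936*r^2 - 0.944*r + 8.7025)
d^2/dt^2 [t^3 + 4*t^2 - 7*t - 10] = 6*t + 8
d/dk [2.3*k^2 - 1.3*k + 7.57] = 4.6*k - 1.3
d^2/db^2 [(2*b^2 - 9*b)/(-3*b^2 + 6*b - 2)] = 2*(45*b^3 + 36*b^2 - 162*b + 100)/(27*b^6 - 162*b^5 + 378*b^4 - 432*b^3 + 252*b^2 - 72*b + 8)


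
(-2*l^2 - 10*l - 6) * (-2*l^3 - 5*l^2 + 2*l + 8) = 4*l^5 + 30*l^4 + 58*l^3 - 6*l^2 - 92*l - 48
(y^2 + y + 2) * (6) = 6*y^2 + 6*y + 12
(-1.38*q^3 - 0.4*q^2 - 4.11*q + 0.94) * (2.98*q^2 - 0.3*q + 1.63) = -4.1124*q^5 - 0.778*q^4 - 14.3772*q^3 + 3.3822*q^2 - 6.9813*q + 1.5322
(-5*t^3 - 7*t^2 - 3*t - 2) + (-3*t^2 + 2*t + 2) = -5*t^3 - 10*t^2 - t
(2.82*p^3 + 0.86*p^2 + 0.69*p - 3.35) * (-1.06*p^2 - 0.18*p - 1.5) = -2.9892*p^5 - 1.4192*p^4 - 5.1162*p^3 + 2.1368*p^2 - 0.432*p + 5.025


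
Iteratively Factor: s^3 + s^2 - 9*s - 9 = (s + 3)*(s^2 - 2*s - 3) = (s + 1)*(s + 3)*(s - 3)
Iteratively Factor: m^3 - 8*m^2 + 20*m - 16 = (m - 2)*(m^2 - 6*m + 8) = (m - 2)^2*(m - 4)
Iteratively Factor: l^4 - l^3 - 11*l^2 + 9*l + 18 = (l + 1)*(l^3 - 2*l^2 - 9*l + 18) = (l + 1)*(l + 3)*(l^2 - 5*l + 6) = (l - 2)*(l + 1)*(l + 3)*(l - 3)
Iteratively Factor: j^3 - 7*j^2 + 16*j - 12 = (j - 2)*(j^2 - 5*j + 6) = (j - 2)^2*(j - 3)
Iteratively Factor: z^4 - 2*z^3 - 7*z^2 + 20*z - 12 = (z - 1)*(z^3 - z^2 - 8*z + 12) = (z - 2)*(z - 1)*(z^2 + z - 6) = (z - 2)*(z - 1)*(z + 3)*(z - 2)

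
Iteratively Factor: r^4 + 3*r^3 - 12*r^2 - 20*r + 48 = (r + 4)*(r^3 - r^2 - 8*r + 12) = (r - 2)*(r + 4)*(r^2 + r - 6) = (r - 2)*(r + 3)*(r + 4)*(r - 2)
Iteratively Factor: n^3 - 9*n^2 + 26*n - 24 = (n - 4)*(n^2 - 5*n + 6) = (n - 4)*(n - 2)*(n - 3)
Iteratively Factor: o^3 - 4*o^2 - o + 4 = (o - 4)*(o^2 - 1) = (o - 4)*(o - 1)*(o + 1)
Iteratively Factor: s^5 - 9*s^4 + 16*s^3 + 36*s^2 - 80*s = (s - 4)*(s^4 - 5*s^3 - 4*s^2 + 20*s) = (s - 4)*(s - 2)*(s^3 - 3*s^2 - 10*s) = (s - 5)*(s - 4)*(s - 2)*(s^2 + 2*s) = s*(s - 5)*(s - 4)*(s - 2)*(s + 2)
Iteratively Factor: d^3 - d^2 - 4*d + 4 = (d + 2)*(d^2 - 3*d + 2) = (d - 2)*(d + 2)*(d - 1)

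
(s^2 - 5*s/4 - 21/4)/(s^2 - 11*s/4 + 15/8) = 2*(4*s^2 - 5*s - 21)/(8*s^2 - 22*s + 15)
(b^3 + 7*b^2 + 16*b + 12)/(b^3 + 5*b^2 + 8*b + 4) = (b + 3)/(b + 1)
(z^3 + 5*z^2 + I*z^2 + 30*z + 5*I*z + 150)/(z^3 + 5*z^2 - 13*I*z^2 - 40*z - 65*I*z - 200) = (z + 6*I)/(z - 8*I)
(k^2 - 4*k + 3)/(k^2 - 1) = (k - 3)/(k + 1)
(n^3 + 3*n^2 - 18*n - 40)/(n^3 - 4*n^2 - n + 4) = (n^2 + 7*n + 10)/(n^2 - 1)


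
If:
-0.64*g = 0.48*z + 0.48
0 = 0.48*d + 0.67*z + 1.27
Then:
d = -1.39583333333333*z - 2.64583333333333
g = -0.75*z - 0.75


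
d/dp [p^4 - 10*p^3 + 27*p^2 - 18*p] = 4*p^3 - 30*p^2 + 54*p - 18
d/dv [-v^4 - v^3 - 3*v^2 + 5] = v*(-4*v^2 - 3*v - 6)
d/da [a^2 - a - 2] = 2*a - 1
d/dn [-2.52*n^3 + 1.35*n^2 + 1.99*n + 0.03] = -7.56*n^2 + 2.7*n + 1.99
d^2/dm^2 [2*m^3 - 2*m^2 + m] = 12*m - 4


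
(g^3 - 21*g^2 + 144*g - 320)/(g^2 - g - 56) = (g^2 - 13*g + 40)/(g + 7)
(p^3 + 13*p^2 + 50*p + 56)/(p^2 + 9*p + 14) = p + 4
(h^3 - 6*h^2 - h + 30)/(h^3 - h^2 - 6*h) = (h - 5)/h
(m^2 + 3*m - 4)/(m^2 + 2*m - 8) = (m - 1)/(m - 2)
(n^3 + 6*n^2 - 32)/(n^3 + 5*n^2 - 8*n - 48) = (n - 2)/(n - 3)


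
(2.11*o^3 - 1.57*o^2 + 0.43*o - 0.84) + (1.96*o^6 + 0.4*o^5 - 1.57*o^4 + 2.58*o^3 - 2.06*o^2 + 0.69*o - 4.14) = 1.96*o^6 + 0.4*o^5 - 1.57*o^4 + 4.69*o^3 - 3.63*o^2 + 1.12*o - 4.98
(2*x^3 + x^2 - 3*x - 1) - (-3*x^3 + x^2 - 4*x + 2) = 5*x^3 + x - 3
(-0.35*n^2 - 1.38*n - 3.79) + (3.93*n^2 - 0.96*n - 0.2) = 3.58*n^2 - 2.34*n - 3.99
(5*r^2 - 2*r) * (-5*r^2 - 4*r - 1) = -25*r^4 - 10*r^3 + 3*r^2 + 2*r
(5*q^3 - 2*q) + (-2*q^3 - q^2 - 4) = 3*q^3 - q^2 - 2*q - 4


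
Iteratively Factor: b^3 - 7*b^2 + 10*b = (b - 2)*(b^2 - 5*b) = (b - 5)*(b - 2)*(b)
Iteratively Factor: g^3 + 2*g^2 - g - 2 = (g - 1)*(g^2 + 3*g + 2) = (g - 1)*(g + 1)*(g + 2)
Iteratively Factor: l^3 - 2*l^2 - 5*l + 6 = (l + 2)*(l^2 - 4*l + 3) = (l - 1)*(l + 2)*(l - 3)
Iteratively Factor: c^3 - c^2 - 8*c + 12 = (c + 3)*(c^2 - 4*c + 4) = (c - 2)*(c + 3)*(c - 2)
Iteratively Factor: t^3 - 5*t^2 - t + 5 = (t + 1)*(t^2 - 6*t + 5) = (t - 5)*(t + 1)*(t - 1)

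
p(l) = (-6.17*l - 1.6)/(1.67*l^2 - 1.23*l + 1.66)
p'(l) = (1.23 - 3.34*l)*(-6.17*l - 1.6)/(1.67*l^2 - 1.23*l + 1.66)^2 - 6.17/(1.67*l^2 - 1.23*l + 1.66)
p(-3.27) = 0.79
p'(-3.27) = 0.15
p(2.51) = -1.88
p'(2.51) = 0.80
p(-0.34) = 0.22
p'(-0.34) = -2.49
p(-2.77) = 0.87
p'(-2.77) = 0.16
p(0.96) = -3.73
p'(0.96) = 0.59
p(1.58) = -2.92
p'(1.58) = 1.45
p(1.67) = -2.79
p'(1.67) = 1.40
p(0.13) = -1.57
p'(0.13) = -4.86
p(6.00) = -0.71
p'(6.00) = 0.13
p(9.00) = -0.45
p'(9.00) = 0.05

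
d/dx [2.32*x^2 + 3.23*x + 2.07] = 4.64*x + 3.23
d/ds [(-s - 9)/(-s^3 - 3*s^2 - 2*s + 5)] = (s^3 + 3*s^2 + 2*s - (s + 9)*(3*s^2 + 6*s + 2) - 5)/(s^3 + 3*s^2 + 2*s - 5)^2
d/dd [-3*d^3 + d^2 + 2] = d*(2 - 9*d)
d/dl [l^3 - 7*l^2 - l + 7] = 3*l^2 - 14*l - 1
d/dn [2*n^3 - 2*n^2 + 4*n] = 6*n^2 - 4*n + 4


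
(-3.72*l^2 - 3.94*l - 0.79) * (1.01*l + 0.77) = -3.7572*l^3 - 6.8438*l^2 - 3.8317*l - 0.6083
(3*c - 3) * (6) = 18*c - 18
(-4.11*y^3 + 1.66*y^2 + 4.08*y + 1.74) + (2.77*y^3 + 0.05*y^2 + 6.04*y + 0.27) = -1.34*y^3 + 1.71*y^2 + 10.12*y + 2.01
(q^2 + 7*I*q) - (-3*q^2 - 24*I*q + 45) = 4*q^2 + 31*I*q - 45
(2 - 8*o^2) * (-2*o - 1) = 16*o^3 + 8*o^2 - 4*o - 2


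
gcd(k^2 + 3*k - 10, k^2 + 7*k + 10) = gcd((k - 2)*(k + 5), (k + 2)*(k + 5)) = k + 5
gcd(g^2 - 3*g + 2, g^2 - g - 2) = g - 2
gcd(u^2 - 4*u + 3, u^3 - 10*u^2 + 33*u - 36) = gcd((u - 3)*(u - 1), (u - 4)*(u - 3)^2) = u - 3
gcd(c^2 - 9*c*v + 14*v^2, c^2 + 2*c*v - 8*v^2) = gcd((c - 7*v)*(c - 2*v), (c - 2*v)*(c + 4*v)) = -c + 2*v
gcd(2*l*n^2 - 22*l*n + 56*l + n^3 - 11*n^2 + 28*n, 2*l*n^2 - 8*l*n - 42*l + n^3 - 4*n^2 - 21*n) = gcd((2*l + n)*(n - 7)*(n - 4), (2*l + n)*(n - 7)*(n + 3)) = 2*l*n - 14*l + n^2 - 7*n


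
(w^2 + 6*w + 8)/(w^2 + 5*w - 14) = (w^2 + 6*w + 8)/(w^2 + 5*w - 14)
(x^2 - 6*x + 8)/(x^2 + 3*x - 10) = (x - 4)/(x + 5)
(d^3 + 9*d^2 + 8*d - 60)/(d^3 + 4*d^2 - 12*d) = (d + 5)/d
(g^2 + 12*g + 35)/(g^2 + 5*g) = (g + 7)/g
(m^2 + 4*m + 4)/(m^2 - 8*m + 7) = (m^2 + 4*m + 4)/(m^2 - 8*m + 7)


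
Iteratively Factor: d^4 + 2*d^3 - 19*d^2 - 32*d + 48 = (d + 4)*(d^3 - 2*d^2 - 11*d + 12) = (d + 3)*(d + 4)*(d^2 - 5*d + 4) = (d - 4)*(d + 3)*(d + 4)*(d - 1)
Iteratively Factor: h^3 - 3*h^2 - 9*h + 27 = (h - 3)*(h^2 - 9) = (h - 3)^2*(h + 3)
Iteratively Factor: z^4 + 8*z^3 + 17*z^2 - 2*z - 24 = (z + 2)*(z^3 + 6*z^2 + 5*z - 12) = (z + 2)*(z + 3)*(z^2 + 3*z - 4) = (z + 2)*(z + 3)*(z + 4)*(z - 1)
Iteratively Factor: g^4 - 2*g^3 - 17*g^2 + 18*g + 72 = (g - 3)*(g^3 + g^2 - 14*g - 24) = (g - 3)*(g + 2)*(g^2 - g - 12) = (g - 4)*(g - 3)*(g + 2)*(g + 3)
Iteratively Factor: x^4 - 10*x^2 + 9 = (x - 1)*(x^3 + x^2 - 9*x - 9) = (x - 3)*(x - 1)*(x^2 + 4*x + 3) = (x - 3)*(x - 1)*(x + 3)*(x + 1)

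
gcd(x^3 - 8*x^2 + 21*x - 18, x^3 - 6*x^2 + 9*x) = x^2 - 6*x + 9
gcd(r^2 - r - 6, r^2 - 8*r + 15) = r - 3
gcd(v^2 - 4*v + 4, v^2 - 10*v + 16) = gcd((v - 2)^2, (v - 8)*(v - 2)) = v - 2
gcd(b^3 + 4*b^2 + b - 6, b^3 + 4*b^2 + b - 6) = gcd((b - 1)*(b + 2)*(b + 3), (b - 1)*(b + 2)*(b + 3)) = b^3 + 4*b^2 + b - 6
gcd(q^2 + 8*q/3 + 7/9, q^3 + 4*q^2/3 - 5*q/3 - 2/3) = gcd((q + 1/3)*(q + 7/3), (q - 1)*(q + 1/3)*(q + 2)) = q + 1/3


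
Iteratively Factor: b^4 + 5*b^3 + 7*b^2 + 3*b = (b)*(b^3 + 5*b^2 + 7*b + 3) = b*(b + 1)*(b^2 + 4*b + 3) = b*(b + 1)*(b + 3)*(b + 1)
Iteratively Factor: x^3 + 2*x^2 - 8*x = (x)*(x^2 + 2*x - 8) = x*(x - 2)*(x + 4)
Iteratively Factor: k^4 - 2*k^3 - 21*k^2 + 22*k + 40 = (k - 2)*(k^3 - 21*k - 20) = (k - 2)*(k + 1)*(k^2 - k - 20) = (k - 2)*(k + 1)*(k + 4)*(k - 5)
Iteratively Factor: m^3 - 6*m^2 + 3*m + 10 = (m - 5)*(m^2 - m - 2) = (m - 5)*(m + 1)*(m - 2)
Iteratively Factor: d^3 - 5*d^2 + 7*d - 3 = (d - 1)*(d^2 - 4*d + 3) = (d - 3)*(d - 1)*(d - 1)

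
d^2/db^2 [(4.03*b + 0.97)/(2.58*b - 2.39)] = 62.612988/(2.58*b - 2.39)^3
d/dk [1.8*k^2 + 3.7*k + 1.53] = 3.6*k + 3.7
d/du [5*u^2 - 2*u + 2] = 10*u - 2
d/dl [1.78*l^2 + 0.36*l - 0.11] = 3.56*l + 0.36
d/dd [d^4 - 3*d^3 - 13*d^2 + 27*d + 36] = 4*d^3 - 9*d^2 - 26*d + 27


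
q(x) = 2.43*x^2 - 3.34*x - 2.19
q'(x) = 4.86*x - 3.34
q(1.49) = -1.77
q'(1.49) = 3.90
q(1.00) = -3.10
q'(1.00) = 1.52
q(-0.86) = 2.48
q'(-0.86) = -7.52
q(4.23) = 27.16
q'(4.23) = 17.22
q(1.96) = 0.60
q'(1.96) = 6.19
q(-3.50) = 39.27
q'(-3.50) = -20.35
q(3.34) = 13.76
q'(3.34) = 12.89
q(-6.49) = 121.84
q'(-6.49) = -34.88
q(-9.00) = 224.70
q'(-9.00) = -47.08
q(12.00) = 307.65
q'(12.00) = 54.98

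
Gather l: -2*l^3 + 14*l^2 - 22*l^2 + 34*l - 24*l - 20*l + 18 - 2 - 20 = -2*l^3 - 8*l^2 - 10*l - 4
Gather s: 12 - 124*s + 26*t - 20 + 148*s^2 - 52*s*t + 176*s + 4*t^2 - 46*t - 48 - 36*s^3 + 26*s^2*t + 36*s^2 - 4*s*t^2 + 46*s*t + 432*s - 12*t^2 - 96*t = -36*s^3 + s^2*(26*t + 184) + s*(-4*t^2 - 6*t + 484) - 8*t^2 - 116*t - 56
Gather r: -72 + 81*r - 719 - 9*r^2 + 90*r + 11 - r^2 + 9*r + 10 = -10*r^2 + 180*r - 770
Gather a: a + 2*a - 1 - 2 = 3*a - 3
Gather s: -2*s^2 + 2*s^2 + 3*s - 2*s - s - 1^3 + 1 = 0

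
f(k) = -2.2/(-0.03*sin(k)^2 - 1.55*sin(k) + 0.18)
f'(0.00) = -105.25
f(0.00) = -12.22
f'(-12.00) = -6.74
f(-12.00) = 3.33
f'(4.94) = -0.27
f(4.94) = -1.32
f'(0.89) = -2.03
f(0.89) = 2.11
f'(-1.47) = -0.12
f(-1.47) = -1.30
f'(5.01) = -0.36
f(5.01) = -1.35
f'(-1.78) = 0.25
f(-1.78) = -1.32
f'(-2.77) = 5.74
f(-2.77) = -2.98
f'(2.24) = 1.96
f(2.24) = 2.09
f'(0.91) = -1.91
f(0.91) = 2.07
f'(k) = -2.2*(0.06*sin(k)*cos(k) + 1.55*cos(k))/(-0.03*sin(k)^2 - 1.55*sin(k) + 0.18)^2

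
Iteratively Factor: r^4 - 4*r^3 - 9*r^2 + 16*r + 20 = (r - 2)*(r^3 - 2*r^2 - 13*r - 10) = (r - 2)*(r + 2)*(r^2 - 4*r - 5) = (r - 2)*(r + 1)*(r + 2)*(r - 5)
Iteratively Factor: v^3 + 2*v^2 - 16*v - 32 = (v - 4)*(v^2 + 6*v + 8) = (v - 4)*(v + 2)*(v + 4)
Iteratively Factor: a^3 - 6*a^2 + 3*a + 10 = (a - 5)*(a^2 - a - 2) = (a - 5)*(a + 1)*(a - 2)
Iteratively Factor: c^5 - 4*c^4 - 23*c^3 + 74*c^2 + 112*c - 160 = (c + 4)*(c^4 - 8*c^3 + 9*c^2 + 38*c - 40) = (c - 4)*(c + 4)*(c^3 - 4*c^2 - 7*c + 10) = (c - 5)*(c - 4)*(c + 4)*(c^2 + c - 2) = (c - 5)*(c - 4)*(c - 1)*(c + 4)*(c + 2)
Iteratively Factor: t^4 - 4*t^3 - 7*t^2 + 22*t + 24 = (t - 3)*(t^3 - t^2 - 10*t - 8) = (t - 3)*(t + 2)*(t^2 - 3*t - 4) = (t - 4)*(t - 3)*(t + 2)*(t + 1)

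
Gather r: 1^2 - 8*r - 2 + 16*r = 8*r - 1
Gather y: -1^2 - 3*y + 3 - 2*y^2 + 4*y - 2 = -2*y^2 + y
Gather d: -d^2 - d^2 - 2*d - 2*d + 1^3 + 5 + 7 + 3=-2*d^2 - 4*d + 16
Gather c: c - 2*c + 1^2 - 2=-c - 1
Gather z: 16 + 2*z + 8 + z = 3*z + 24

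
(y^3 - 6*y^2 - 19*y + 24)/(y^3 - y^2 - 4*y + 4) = (y^2 - 5*y - 24)/(y^2 - 4)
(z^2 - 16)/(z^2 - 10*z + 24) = (z + 4)/(z - 6)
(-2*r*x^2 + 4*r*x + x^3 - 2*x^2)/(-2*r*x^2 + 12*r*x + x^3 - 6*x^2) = (x - 2)/(x - 6)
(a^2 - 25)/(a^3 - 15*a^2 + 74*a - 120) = (a + 5)/(a^2 - 10*a + 24)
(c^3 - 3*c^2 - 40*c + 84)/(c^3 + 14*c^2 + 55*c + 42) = (c^2 - 9*c + 14)/(c^2 + 8*c + 7)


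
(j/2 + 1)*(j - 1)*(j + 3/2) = j^3/2 + 5*j^2/4 - j/4 - 3/2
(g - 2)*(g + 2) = g^2 - 4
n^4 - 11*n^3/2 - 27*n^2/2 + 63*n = n*(n - 6)*(n - 3)*(n + 7/2)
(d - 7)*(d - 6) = d^2 - 13*d + 42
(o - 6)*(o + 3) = o^2 - 3*o - 18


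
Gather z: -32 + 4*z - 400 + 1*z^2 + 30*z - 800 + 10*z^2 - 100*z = 11*z^2 - 66*z - 1232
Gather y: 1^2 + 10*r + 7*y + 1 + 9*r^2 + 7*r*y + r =9*r^2 + 11*r + y*(7*r + 7) + 2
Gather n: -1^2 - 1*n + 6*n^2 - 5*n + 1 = 6*n^2 - 6*n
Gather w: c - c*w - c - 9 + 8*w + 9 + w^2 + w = w^2 + w*(9 - c)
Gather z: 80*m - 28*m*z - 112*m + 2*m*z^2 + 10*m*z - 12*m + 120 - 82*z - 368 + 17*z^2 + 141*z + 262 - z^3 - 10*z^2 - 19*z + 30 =-44*m - z^3 + z^2*(2*m + 7) + z*(40 - 18*m) + 44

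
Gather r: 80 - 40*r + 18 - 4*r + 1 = 99 - 44*r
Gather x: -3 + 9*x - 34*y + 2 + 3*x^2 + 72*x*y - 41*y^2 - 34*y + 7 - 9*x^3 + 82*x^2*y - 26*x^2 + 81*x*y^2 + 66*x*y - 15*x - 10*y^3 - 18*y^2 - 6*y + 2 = -9*x^3 + x^2*(82*y - 23) + x*(81*y^2 + 138*y - 6) - 10*y^3 - 59*y^2 - 74*y + 8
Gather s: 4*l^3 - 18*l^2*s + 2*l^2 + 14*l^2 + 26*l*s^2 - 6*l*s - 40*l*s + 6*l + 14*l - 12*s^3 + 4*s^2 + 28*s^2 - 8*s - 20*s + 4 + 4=4*l^3 + 16*l^2 + 20*l - 12*s^3 + s^2*(26*l + 32) + s*(-18*l^2 - 46*l - 28) + 8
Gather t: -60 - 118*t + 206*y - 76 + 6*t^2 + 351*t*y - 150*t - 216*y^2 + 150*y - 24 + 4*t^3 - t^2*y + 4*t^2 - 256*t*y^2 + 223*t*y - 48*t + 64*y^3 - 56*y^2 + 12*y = 4*t^3 + t^2*(10 - y) + t*(-256*y^2 + 574*y - 316) + 64*y^3 - 272*y^2 + 368*y - 160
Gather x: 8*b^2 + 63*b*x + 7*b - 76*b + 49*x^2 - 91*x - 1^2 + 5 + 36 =8*b^2 - 69*b + 49*x^2 + x*(63*b - 91) + 40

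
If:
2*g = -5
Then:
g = -5/2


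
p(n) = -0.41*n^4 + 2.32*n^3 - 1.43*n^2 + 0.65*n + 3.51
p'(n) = -1.64*n^3 + 6.96*n^2 - 2.86*n + 0.65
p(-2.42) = -53.38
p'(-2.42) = 71.57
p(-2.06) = -31.56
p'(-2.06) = 50.41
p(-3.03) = -110.68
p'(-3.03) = 118.84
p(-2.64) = -70.78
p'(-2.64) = 86.88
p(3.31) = 24.91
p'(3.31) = 7.96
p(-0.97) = -0.95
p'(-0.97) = 11.47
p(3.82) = 27.14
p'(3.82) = -0.13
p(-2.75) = -80.79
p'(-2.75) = 95.26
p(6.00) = -74.31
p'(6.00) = -120.19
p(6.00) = -74.31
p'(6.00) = -120.19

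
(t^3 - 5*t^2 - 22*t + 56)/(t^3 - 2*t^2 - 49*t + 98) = (t + 4)/(t + 7)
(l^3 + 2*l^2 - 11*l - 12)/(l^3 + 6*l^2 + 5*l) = (l^2 + l - 12)/(l*(l + 5))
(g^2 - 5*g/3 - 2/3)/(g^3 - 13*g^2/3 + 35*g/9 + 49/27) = 9*(g - 2)/(9*g^2 - 42*g + 49)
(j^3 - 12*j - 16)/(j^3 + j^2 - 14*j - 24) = (j + 2)/(j + 3)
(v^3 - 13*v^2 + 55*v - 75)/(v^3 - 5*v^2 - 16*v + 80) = (v^2 - 8*v + 15)/(v^2 - 16)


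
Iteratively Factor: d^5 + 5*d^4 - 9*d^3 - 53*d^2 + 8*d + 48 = (d - 1)*(d^4 + 6*d^3 - 3*d^2 - 56*d - 48) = (d - 1)*(d + 4)*(d^3 + 2*d^2 - 11*d - 12) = (d - 1)*(d + 4)^2*(d^2 - 2*d - 3) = (d - 3)*(d - 1)*(d + 4)^2*(d + 1)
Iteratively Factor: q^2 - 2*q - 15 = (q - 5)*(q + 3)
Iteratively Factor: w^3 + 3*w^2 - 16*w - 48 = (w + 4)*(w^2 - w - 12) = (w - 4)*(w + 4)*(w + 3)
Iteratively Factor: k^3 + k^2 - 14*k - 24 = (k + 2)*(k^2 - k - 12) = (k + 2)*(k + 3)*(k - 4)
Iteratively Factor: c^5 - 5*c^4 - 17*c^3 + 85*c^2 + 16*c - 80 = (c - 1)*(c^4 - 4*c^3 - 21*c^2 + 64*c + 80) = (c - 4)*(c - 1)*(c^3 - 21*c - 20) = (c - 4)*(c - 1)*(c + 4)*(c^2 - 4*c - 5) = (c - 5)*(c - 4)*(c - 1)*(c + 4)*(c + 1)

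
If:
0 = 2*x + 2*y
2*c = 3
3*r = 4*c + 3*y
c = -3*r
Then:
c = 3/2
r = -1/2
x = 5/2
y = -5/2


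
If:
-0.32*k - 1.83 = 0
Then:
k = -5.72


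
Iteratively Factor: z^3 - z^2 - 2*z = (z)*(z^2 - z - 2) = z*(z + 1)*(z - 2)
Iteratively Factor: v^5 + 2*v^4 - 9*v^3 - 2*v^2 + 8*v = (v - 1)*(v^4 + 3*v^3 - 6*v^2 - 8*v) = (v - 2)*(v - 1)*(v^3 + 5*v^2 + 4*v) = (v - 2)*(v - 1)*(v + 1)*(v^2 + 4*v) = v*(v - 2)*(v - 1)*(v + 1)*(v + 4)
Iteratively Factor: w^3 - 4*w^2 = (w - 4)*(w^2) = w*(w - 4)*(w)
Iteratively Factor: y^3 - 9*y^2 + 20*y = (y - 5)*(y^2 - 4*y) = (y - 5)*(y - 4)*(y)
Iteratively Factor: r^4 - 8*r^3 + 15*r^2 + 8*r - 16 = (r + 1)*(r^3 - 9*r^2 + 24*r - 16) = (r - 1)*(r + 1)*(r^2 - 8*r + 16) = (r - 4)*(r - 1)*(r + 1)*(r - 4)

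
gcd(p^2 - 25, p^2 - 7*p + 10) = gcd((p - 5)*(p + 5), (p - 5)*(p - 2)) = p - 5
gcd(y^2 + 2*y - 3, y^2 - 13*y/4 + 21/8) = 1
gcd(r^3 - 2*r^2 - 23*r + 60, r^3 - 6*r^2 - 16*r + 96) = r - 4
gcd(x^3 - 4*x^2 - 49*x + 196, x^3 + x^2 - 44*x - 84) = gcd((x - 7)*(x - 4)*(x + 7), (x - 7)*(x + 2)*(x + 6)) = x - 7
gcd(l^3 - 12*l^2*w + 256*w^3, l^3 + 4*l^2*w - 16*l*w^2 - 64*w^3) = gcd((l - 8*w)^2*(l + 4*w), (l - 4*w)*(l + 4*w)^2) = l + 4*w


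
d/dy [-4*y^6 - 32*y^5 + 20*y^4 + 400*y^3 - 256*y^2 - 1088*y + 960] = -24*y^5 - 160*y^4 + 80*y^3 + 1200*y^2 - 512*y - 1088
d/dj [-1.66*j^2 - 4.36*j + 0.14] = -3.32*j - 4.36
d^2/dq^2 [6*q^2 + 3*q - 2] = 12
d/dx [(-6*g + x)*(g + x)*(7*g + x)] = -41*g^2 + 4*g*x + 3*x^2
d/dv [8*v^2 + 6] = 16*v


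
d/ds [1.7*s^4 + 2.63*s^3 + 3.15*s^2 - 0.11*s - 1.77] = 6.8*s^3 + 7.89*s^2 + 6.3*s - 0.11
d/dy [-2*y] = -2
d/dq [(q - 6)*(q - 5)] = 2*q - 11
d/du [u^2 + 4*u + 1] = 2*u + 4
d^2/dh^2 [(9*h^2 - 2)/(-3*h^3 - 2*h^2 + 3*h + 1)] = 2*(-81*h^6 - 135*h^4 - 147*h^3 - 84*h^2 - 18*h + 13)/(27*h^9 + 54*h^8 - 45*h^7 - 127*h^6 + 9*h^5 + 96*h^4 + 18*h^3 - 21*h^2 - 9*h - 1)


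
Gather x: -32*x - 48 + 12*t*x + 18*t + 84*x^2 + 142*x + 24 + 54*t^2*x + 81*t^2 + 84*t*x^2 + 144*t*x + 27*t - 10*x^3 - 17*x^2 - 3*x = 81*t^2 + 45*t - 10*x^3 + x^2*(84*t + 67) + x*(54*t^2 + 156*t + 107) - 24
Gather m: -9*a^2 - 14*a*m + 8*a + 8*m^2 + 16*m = -9*a^2 + 8*a + 8*m^2 + m*(16 - 14*a)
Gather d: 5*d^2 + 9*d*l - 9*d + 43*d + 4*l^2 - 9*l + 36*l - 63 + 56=5*d^2 + d*(9*l + 34) + 4*l^2 + 27*l - 7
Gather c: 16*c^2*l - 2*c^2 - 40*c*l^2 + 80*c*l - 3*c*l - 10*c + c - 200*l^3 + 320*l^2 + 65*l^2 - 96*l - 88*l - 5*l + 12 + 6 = c^2*(16*l - 2) + c*(-40*l^2 + 77*l - 9) - 200*l^3 + 385*l^2 - 189*l + 18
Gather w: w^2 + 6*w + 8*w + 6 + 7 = w^2 + 14*w + 13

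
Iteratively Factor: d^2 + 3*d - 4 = (d - 1)*(d + 4)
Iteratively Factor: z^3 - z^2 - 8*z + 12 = (z - 2)*(z^2 + z - 6) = (z - 2)*(z + 3)*(z - 2)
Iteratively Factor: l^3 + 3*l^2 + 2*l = (l + 1)*(l^2 + 2*l) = (l + 1)*(l + 2)*(l)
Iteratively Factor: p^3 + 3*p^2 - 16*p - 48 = (p + 3)*(p^2 - 16) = (p + 3)*(p + 4)*(p - 4)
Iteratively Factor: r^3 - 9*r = (r + 3)*(r^2 - 3*r) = (r - 3)*(r + 3)*(r)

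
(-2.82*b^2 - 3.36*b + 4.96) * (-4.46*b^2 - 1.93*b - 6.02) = 12.5772*b^4 + 20.4282*b^3 + 1.3396*b^2 + 10.6544*b - 29.8592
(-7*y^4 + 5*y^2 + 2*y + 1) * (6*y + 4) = -42*y^5 - 28*y^4 + 30*y^3 + 32*y^2 + 14*y + 4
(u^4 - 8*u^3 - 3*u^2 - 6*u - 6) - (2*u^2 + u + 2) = u^4 - 8*u^3 - 5*u^2 - 7*u - 8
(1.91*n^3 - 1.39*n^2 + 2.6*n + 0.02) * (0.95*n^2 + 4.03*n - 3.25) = 1.8145*n^5 + 6.3768*n^4 - 9.3392*n^3 + 15.0145*n^2 - 8.3694*n - 0.065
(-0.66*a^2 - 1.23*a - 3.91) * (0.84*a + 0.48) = -0.5544*a^3 - 1.35*a^2 - 3.8748*a - 1.8768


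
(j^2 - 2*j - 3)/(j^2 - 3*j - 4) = (j - 3)/(j - 4)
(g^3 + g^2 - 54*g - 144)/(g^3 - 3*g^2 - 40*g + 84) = (g^2 - 5*g - 24)/(g^2 - 9*g + 14)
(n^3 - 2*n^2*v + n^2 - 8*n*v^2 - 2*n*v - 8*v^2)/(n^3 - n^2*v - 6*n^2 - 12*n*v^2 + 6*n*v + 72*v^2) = (n^2 + 2*n*v + n + 2*v)/(n^2 + 3*n*v - 6*n - 18*v)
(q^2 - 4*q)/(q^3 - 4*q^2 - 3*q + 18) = q*(q - 4)/(q^3 - 4*q^2 - 3*q + 18)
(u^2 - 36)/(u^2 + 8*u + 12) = (u - 6)/(u + 2)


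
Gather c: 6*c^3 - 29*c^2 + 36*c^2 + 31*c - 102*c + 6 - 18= 6*c^3 + 7*c^2 - 71*c - 12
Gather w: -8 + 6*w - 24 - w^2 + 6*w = -w^2 + 12*w - 32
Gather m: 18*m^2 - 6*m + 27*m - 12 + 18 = 18*m^2 + 21*m + 6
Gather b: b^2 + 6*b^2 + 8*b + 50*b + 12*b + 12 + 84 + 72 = 7*b^2 + 70*b + 168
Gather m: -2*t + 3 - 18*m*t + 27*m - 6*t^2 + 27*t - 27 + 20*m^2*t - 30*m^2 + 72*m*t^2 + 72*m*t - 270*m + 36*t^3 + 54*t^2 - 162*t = m^2*(20*t - 30) + m*(72*t^2 + 54*t - 243) + 36*t^3 + 48*t^2 - 137*t - 24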